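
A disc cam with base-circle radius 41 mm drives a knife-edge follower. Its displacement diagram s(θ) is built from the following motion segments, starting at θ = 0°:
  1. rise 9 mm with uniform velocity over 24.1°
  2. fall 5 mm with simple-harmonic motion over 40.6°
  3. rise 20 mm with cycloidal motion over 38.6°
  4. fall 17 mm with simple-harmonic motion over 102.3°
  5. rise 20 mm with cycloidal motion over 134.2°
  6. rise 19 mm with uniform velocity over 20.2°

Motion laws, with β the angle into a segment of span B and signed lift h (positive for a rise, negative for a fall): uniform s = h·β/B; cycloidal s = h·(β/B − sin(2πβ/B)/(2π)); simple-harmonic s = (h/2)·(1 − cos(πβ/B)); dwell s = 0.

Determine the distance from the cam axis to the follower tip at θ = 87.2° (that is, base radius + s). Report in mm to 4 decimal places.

seg 1 [0°–24.1°] uniform, h=9: full span → s += 9 → s = 9.0000
seg 2 [24.1°–64.7°] simple-harmonic, h=-5: full span → s += -5 → s = 4.0000
seg 3 [64.7°–103.3°] cycloidal, h=20: θ=87.2° here. β=22.5, B=38.6. 20·(0.5829 − sin(2π·0.5829)/(2π)) = 13.2421 → s = 17.2421
radial distance = base radius + s = 41 + 17.2421 = 58.2421

58.2421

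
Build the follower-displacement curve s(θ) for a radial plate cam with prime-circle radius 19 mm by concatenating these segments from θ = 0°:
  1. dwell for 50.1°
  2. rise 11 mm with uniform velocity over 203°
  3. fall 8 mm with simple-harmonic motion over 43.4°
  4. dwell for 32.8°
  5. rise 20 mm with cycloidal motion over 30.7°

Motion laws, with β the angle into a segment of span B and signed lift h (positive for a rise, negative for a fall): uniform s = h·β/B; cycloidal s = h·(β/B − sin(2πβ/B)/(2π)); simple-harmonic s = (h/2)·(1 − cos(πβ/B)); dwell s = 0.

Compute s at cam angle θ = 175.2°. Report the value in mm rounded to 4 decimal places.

seg 1 [0°–50.1°] dwell: s stays 0.0000
seg 2 [50.1°–253.1°] uniform, h=11: θ=175.2° here. β=125.1, B=203. 11·125.1/203 = 6.7788 → s = 6.7788

6.7788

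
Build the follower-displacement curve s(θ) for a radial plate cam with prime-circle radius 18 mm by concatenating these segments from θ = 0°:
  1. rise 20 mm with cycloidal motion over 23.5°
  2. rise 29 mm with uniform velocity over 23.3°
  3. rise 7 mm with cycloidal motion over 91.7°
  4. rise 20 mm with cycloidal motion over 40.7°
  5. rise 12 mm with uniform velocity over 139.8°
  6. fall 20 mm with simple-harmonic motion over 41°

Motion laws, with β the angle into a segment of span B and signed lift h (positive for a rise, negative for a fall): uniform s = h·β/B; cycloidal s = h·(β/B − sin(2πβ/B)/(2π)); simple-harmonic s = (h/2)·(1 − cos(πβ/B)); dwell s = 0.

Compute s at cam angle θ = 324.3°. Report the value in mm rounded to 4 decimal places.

seg 1 [0°–23.5°] cycloidal, h=20: full span → s += 20 → s = 20.0000
seg 2 [23.5°–46.8°] uniform, h=29: full span → s += 29 → s = 49.0000
seg 3 [46.8°–138.5°] cycloidal, h=7: full span → s += 7 → s = 56.0000
seg 4 [138.5°–179.2°] cycloidal, h=20: full span → s += 20 → s = 76.0000
seg 5 [179.2°–319°] uniform, h=12: full span → s += 12 → s = 88.0000
seg 6 [319°–360°] simple-harmonic, h=-20: θ=324.3° here. β=5.3, B=41. -20/2·(1 − cos(π·0.1293)) = -0.8133 → s = 87.1867

87.1867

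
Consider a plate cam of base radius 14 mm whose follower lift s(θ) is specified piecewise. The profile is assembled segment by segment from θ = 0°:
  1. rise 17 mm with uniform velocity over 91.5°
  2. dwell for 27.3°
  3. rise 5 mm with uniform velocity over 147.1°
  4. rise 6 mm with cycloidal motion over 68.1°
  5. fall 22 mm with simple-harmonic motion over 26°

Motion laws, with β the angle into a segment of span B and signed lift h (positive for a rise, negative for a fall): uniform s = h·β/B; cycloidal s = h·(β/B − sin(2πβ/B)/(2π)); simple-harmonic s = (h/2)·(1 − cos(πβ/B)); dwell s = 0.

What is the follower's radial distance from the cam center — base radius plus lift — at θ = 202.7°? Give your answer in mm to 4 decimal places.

seg 1 [0°–91.5°] uniform, h=17: full span → s += 17 → s = 17.0000
seg 2 [91.5°–118.8°] dwell: s stays 17.0000
seg 3 [118.8°–265.9°] uniform, h=5: θ=202.7° here. β=83.9, B=147.1. 5·83.9/147.1 = 2.8518 → s = 19.8518
radial distance = base radius + s = 14 + 19.8518 = 33.8518

33.8518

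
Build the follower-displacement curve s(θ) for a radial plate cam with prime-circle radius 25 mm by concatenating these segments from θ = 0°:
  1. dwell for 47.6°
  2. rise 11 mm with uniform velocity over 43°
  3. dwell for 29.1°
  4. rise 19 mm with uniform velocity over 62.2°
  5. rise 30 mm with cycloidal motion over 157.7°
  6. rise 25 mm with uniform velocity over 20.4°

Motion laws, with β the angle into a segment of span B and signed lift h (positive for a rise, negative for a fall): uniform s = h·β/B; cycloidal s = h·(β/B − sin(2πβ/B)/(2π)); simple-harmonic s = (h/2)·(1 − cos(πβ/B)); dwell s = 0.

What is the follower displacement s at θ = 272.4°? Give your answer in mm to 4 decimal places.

seg 1 [0°–47.6°] dwell: s stays 0.0000
seg 2 [47.6°–90.6°] uniform, h=11: full span → s += 11 → s = 11.0000
seg 3 [90.6°–119.7°] dwell: s stays 11.0000
seg 4 [119.7°–181.9°] uniform, h=19: full span → s += 19 → s = 30.0000
seg 5 [181.9°–339.6°] cycloidal, h=30: θ=272.4° here. β=90.5, B=157.7. 30·(0.5739 − sin(2π·0.5739)/(2π)) = 19.3537 → s = 49.3537

49.3537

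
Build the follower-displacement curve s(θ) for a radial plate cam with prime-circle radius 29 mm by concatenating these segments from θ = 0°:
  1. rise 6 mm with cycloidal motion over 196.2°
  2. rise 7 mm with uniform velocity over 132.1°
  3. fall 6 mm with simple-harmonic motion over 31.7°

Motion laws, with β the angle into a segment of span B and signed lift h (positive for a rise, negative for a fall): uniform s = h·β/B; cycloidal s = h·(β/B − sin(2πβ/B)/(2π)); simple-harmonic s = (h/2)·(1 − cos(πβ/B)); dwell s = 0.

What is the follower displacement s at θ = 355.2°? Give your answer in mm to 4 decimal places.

seg 1 [0°–196.2°] cycloidal, h=6: full span → s += 6 → s = 6.0000
seg 2 [196.2°–328.3°] uniform, h=7: full span → s += 7 → s = 13.0000
seg 3 [328.3°–360°] simple-harmonic, h=-6: θ=355.2° here. β=26.9, B=31.7. -6/2·(1 − cos(π·0.8486)) = -5.6669 → s = 7.3331

7.3331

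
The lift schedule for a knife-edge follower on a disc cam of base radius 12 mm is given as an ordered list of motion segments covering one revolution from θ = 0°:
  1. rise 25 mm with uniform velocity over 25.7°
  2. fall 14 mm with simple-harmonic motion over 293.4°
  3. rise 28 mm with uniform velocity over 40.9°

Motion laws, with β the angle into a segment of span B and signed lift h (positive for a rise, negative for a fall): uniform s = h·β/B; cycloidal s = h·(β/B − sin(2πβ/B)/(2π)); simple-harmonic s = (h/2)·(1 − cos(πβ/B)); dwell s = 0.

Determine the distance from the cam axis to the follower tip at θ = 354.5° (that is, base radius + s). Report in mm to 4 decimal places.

seg 1 [0°–25.7°] uniform, h=25: full span → s += 25 → s = 25.0000
seg 2 [25.7°–319.1°] simple-harmonic, h=-14: full span → s += -14 → s = 11.0000
seg 3 [319.1°–360°] uniform, h=28: θ=354.5° here. β=35.4, B=40.9. 28·35.4/40.9 = 24.2347 → s = 35.2347
radial distance = base radius + s = 12 + 35.2347 = 47.2347

47.2347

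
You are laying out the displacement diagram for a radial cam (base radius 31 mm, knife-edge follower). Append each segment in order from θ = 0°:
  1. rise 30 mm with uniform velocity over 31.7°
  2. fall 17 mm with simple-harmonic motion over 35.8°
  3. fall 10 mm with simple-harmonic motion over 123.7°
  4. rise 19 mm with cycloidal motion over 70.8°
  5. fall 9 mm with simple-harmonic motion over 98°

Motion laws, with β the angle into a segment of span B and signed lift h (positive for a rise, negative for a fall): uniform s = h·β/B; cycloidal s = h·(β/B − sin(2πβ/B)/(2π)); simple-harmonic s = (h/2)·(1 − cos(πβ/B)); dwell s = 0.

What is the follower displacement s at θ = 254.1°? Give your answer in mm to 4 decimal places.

seg 1 [0°–31.7°] uniform, h=30: full span → s += 30 → s = 30.0000
seg 2 [31.7°–67.5°] simple-harmonic, h=-17: full span → s += -17 → s = 13.0000
seg 3 [67.5°–191.2°] simple-harmonic, h=-10: full span → s += -10 → s = 3.0000
seg 4 [191.2°–262°] cycloidal, h=19: θ=254.1° here. β=62.9, B=70.8. 19·(0.8884 − sin(2π·0.8884)/(2π)) = 18.8305 → s = 21.8305

21.8305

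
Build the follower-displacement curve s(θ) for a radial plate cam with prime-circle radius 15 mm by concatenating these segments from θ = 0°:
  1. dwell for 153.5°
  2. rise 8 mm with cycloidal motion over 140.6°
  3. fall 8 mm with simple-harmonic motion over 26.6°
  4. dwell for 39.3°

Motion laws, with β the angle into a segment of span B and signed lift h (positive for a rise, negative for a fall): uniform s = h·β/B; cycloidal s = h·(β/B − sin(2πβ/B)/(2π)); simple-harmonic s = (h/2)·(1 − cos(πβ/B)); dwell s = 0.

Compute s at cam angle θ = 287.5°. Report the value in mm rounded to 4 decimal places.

seg 1 [0°–153.5°] dwell: s stays 0.0000
seg 2 [153.5°–294.1°] cycloidal, h=8: θ=287.5° here. β=134, B=140.6. 8·(0.9531 − sin(2π·0.9531)/(2π)) = 7.9946 → s = 7.9946

7.9946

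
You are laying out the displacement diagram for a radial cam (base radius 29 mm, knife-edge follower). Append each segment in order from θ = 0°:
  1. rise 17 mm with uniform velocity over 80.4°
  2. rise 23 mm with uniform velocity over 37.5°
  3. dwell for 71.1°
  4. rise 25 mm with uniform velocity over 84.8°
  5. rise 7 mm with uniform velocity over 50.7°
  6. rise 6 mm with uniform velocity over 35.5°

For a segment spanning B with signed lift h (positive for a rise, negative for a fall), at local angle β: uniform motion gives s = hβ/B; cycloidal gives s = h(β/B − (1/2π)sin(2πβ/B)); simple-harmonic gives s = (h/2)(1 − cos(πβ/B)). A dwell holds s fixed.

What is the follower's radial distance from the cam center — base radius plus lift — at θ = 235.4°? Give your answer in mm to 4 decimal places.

seg 1 [0°–80.4°] uniform, h=17: full span → s += 17 → s = 17.0000
seg 2 [80.4°–117.9°] uniform, h=23: full span → s += 23 → s = 40.0000
seg 3 [117.9°–189°] dwell: s stays 40.0000
seg 4 [189°–273.8°] uniform, h=25: θ=235.4° here. β=46.4, B=84.8. 25·46.4/84.8 = 13.6792 → s = 53.6792
radial distance = base radius + s = 29 + 53.6792 = 82.6792

82.6792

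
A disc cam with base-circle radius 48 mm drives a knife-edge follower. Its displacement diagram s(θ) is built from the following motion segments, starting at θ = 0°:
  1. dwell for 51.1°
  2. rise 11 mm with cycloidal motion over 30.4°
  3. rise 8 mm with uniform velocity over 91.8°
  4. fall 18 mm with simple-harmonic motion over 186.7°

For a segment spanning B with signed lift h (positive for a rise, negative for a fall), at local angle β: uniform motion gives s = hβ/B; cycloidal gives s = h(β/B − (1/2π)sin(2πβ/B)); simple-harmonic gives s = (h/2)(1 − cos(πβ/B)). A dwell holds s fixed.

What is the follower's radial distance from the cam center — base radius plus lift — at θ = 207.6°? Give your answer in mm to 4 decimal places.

seg 1 [0°–51.1°] dwell: s stays 0.0000
seg 2 [51.1°–81.5°] cycloidal, h=11: full span → s += 11 → s = 11.0000
seg 3 [81.5°–173.3°] uniform, h=8: full span → s += 8 → s = 19.0000
seg 4 [173.3°–360°] simple-harmonic, h=-18: θ=207.6° here. β=34.3, B=186.7. -18/2·(1 − cos(π·0.1837)) = -1.4579 → s = 17.5421
radial distance = base radius + s = 48 + 17.5421 = 65.5421

65.5421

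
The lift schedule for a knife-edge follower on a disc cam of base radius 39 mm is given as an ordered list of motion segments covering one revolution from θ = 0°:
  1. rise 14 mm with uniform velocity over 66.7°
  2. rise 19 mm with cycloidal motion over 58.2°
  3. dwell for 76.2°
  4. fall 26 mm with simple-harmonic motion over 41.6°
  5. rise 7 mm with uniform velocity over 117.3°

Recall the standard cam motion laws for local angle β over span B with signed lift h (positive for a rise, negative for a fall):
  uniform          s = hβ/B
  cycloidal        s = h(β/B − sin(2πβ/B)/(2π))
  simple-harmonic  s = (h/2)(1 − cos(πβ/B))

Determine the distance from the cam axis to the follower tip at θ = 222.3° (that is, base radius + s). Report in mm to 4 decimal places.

seg 1 [0°–66.7°] uniform, h=14: full span → s += 14 → s = 14.0000
seg 2 [66.7°–124.9°] cycloidal, h=19: full span → s += 19 → s = 33.0000
seg 3 [124.9°–201.1°] dwell: s stays 33.0000
seg 4 [201.1°–242.7°] simple-harmonic, h=-26: θ=222.3° here. β=21.2, B=41.6. -26/2·(1 − cos(π·0.5096)) = -13.3926 → s = 19.6074
radial distance = base radius + s = 39 + 19.6074 = 58.6074

58.6074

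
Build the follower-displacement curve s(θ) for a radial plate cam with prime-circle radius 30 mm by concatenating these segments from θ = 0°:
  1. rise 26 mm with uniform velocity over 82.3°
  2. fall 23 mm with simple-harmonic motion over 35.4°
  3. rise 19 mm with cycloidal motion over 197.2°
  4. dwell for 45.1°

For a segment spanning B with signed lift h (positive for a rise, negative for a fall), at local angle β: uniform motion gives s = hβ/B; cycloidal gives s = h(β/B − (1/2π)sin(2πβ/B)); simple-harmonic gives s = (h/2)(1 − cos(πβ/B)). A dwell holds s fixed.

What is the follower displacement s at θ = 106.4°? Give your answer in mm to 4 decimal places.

seg 1 [0°–82.3°] uniform, h=26: full span → s += 26 → s = 26.0000
seg 2 [82.3°–117.7°] simple-harmonic, h=-23: θ=106.4° here. β=24.1, B=35.4. -23/2·(1 − cos(π·0.6808)) = -17.6861 → s = 8.3139

8.3139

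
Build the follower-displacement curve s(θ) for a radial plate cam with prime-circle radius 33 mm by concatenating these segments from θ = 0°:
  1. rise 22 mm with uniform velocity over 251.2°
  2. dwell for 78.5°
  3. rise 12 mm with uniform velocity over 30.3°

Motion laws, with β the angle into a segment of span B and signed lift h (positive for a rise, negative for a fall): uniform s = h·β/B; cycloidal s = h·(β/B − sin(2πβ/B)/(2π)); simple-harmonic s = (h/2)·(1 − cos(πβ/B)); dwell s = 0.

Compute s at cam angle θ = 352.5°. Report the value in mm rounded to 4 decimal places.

seg 1 [0°–251.2°] uniform, h=22: full span → s += 22 → s = 22.0000
seg 2 [251.2°–329.7°] dwell: s stays 22.0000
seg 3 [329.7°–360°] uniform, h=12: θ=352.5° here. β=22.8, B=30.3. 12·22.8/30.3 = 9.0297 → s = 31.0297

31.0297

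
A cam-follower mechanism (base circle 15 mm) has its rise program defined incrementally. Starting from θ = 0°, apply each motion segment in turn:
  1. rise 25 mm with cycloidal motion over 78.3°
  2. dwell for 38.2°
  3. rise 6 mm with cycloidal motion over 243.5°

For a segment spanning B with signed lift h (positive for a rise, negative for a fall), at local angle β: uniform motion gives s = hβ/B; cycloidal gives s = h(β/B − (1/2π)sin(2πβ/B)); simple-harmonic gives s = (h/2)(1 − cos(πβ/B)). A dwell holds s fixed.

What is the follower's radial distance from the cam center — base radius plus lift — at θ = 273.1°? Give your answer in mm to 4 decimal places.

seg 1 [0°–78.3°] cycloidal, h=25: full span → s += 25 → s = 25.0000
seg 2 [78.3°–116.5°] dwell: s stays 25.0000
seg 3 [116.5°–360°] cycloidal, h=6: θ=273.1° here. β=156.6, B=243.5. 6·(0.6431 − sin(2π·0.6431)/(2π)) = 4.6063 → s = 29.6063
radial distance = base radius + s = 15 + 29.6063 = 44.6063

44.6063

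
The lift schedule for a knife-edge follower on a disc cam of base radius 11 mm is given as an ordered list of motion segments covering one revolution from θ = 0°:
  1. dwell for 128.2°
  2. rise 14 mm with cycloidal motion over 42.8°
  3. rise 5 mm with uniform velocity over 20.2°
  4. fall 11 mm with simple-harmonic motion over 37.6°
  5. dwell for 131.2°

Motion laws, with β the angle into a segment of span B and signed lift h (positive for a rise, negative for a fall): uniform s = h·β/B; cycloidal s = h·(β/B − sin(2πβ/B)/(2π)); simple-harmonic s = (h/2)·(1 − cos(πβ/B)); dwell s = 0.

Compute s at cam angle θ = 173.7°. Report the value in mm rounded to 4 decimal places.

seg 1 [0°–128.2°] dwell: s stays 0.0000
seg 2 [128.2°–171°] cycloidal, h=14: full span → s += 14 → s = 14.0000
seg 3 [171°–191.2°] uniform, h=5: θ=173.7° here. β=2.7, B=20.2. 5·2.7/20.2 = 0.6683 → s = 14.6683

14.6683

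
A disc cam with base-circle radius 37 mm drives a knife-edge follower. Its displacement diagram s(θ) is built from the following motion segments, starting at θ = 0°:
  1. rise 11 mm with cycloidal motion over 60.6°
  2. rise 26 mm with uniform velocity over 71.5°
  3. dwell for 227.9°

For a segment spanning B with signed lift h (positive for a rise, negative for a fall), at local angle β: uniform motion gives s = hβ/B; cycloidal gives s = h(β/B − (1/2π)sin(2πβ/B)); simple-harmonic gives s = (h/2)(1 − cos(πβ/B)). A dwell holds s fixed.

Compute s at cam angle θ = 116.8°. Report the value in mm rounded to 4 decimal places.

seg 1 [0°–60.6°] cycloidal, h=11: full span → s += 11 → s = 11.0000
seg 2 [60.6°–132.1°] uniform, h=26: θ=116.8° here. β=56.2, B=71.5. 26·56.2/71.5 = 20.4364 → s = 31.4364

31.4364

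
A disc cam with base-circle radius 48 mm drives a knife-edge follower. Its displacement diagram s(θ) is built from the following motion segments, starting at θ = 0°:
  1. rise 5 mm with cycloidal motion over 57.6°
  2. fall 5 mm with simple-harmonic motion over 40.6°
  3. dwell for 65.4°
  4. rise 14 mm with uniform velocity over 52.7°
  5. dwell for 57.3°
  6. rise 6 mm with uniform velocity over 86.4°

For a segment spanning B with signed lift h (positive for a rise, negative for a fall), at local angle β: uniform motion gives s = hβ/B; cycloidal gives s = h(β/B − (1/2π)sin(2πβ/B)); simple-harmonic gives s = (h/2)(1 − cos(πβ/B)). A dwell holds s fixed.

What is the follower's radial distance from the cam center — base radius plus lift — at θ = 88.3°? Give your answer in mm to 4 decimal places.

seg 1 [0°–57.6°] cycloidal, h=5: full span → s += 5 → s = 5.0000
seg 2 [57.6°–98.2°] simple-harmonic, h=-5: θ=88.3° here. β=30.7, B=40.6. -5/2·(1 − cos(π·0.7562)) = -4.3016 → s = 0.6984
radial distance = base radius + s = 48 + 0.6984 = 48.6984

48.6984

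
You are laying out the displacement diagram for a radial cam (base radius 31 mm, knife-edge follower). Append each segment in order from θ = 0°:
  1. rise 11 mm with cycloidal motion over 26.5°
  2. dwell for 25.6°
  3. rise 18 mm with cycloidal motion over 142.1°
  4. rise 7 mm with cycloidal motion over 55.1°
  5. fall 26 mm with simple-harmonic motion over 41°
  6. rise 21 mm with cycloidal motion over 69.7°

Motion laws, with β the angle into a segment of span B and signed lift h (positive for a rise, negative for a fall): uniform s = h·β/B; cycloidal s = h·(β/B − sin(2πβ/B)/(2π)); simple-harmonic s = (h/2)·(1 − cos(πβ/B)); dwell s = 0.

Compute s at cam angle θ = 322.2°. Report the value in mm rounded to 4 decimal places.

seg 1 [0°–26.5°] cycloidal, h=11: full span → s += 11 → s = 11.0000
seg 2 [26.5°–52.1°] dwell: s stays 11.0000
seg 3 [52.1°–194.2°] cycloidal, h=18: full span → s += 18 → s = 29.0000
seg 4 [194.2°–249.3°] cycloidal, h=7: full span → s += 7 → s = 36.0000
seg 5 [249.3°–290.3°] simple-harmonic, h=-26: full span → s += -26 → s = 10.0000
seg 6 [290.3°–360°] cycloidal, h=21: θ=322.2° here. β=31.9, B=69.7. 21·(0.4577 − sin(2π·0.4577)/(2π)) = 8.7328 → s = 18.7328

18.7328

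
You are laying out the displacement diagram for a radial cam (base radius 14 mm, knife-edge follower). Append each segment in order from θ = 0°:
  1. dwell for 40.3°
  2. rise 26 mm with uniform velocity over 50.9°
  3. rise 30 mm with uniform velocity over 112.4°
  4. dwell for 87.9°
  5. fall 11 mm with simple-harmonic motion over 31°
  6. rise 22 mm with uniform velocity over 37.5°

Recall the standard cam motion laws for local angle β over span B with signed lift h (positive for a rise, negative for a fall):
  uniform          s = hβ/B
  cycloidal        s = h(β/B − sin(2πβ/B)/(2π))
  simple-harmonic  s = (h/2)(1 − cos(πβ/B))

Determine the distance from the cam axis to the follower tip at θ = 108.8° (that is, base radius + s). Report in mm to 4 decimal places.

seg 1 [0°–40.3°] dwell: s stays 0.0000
seg 2 [40.3°–91.2°] uniform, h=26: full span → s += 26 → s = 26.0000
seg 3 [91.2°–203.6°] uniform, h=30: θ=108.8° here. β=17.6, B=112.4. 30·17.6/112.4 = 4.6975 → s = 30.6975
radial distance = base radius + s = 14 + 30.6975 = 44.6975

44.6975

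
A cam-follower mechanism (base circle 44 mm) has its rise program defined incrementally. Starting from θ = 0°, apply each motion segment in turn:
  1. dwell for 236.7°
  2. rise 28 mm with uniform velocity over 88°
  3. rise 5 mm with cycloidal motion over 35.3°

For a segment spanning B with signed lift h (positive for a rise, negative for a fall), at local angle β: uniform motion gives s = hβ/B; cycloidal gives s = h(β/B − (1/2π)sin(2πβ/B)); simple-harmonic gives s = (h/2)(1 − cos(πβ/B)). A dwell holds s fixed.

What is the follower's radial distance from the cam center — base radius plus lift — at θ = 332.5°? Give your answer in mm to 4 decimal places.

seg 1 [0°–236.7°] dwell: s stays 0.0000
seg 2 [236.7°–324.7°] uniform, h=28: full span → s += 28 → s = 28.0000
seg 3 [324.7°–360°] cycloidal, h=5: θ=332.5° here. β=7.8, B=35.3. 5·(0.2210 − sin(2π·0.2210)/(2π)) = 0.3222 → s = 28.3222
radial distance = base radius + s = 44 + 28.3222 = 72.3222

72.3222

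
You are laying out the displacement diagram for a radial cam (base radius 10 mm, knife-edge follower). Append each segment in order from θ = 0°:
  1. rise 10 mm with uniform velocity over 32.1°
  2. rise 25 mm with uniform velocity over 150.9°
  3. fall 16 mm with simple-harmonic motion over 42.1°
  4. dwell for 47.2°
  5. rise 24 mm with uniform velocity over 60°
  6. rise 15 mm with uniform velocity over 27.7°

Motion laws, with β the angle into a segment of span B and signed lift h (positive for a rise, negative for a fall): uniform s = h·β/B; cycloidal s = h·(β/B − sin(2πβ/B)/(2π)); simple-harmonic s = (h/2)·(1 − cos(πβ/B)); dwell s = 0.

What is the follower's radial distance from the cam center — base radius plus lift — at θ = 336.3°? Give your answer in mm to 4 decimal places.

seg 1 [0°–32.1°] uniform, h=10: full span → s += 10 → s = 10.0000
seg 2 [32.1°–183°] uniform, h=25: full span → s += 25 → s = 35.0000
seg 3 [183°–225.1°] simple-harmonic, h=-16: full span → s += -16 → s = 19.0000
seg 4 [225.1°–272.3°] dwell: s stays 19.0000
seg 5 [272.3°–332.3°] uniform, h=24: full span → s += 24 → s = 43.0000
seg 6 [332.3°–360°] uniform, h=15: θ=336.3° here. β=4, B=27.7. 15·4/27.7 = 2.1661 → s = 45.1661
radial distance = base radius + s = 10 + 45.1661 = 55.1661

55.1661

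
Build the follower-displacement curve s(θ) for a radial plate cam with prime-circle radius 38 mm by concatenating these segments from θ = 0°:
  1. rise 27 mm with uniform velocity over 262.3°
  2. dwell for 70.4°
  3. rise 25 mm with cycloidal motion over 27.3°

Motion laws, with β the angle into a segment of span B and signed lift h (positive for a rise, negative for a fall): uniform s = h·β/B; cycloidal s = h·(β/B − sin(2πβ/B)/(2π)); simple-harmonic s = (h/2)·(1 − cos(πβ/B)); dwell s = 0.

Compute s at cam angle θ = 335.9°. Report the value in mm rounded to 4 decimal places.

seg 1 [0°–262.3°] uniform, h=27: full span → s += 27 → s = 27.0000
seg 2 [262.3°–332.7°] dwell: s stays 27.0000
seg 3 [332.7°–360°] cycloidal, h=25: θ=335.9° here. β=3.2, B=27.3. 25·(0.1172 − sin(2π·0.1172)/(2π)) = 0.2578 → s = 27.2578

27.2578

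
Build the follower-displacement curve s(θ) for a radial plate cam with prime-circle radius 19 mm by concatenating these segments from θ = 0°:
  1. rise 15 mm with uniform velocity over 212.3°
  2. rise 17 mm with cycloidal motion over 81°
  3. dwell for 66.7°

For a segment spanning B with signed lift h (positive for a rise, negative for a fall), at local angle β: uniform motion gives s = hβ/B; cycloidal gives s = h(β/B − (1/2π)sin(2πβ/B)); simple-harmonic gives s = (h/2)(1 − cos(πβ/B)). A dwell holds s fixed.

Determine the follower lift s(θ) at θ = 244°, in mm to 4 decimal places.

seg 1 [0°–212.3°] uniform, h=15: full span → s += 15 → s = 15.0000
seg 2 [212.3°–293.3°] cycloidal, h=17: θ=244° here. β=31.7, B=81. 17·(0.3914 − sin(2π·0.3914)/(2π)) = 4.9463 → s = 19.9463

19.9463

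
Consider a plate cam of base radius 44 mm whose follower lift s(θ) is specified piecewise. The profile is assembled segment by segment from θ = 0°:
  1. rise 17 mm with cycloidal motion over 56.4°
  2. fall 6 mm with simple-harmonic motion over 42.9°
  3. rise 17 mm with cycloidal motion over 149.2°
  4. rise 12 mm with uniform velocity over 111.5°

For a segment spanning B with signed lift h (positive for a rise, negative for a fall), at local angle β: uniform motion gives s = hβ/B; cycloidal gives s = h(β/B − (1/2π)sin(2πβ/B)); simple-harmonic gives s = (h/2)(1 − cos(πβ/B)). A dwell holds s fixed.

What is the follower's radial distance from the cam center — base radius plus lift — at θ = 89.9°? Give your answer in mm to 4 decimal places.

seg 1 [0°–56.4°] cycloidal, h=17: full span → s += 17 → s = 17.0000
seg 2 [56.4°–99.3°] simple-harmonic, h=-6: θ=89.9° here. β=33.5, B=42.9. -6/2·(1 − cos(π·0.7809)) = -5.3169 → s = 11.6831
radial distance = base radius + s = 44 + 11.6831 = 55.6831

55.6831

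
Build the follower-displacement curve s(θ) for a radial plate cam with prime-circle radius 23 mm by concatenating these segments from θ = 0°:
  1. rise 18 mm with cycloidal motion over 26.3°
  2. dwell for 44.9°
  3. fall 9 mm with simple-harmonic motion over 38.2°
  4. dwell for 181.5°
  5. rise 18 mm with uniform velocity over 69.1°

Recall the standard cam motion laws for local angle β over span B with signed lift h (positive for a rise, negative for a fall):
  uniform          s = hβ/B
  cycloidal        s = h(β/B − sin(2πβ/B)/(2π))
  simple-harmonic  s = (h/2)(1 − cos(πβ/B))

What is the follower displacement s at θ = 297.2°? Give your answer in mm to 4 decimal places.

seg 1 [0°–26.3°] cycloidal, h=18: full span → s += 18 → s = 18.0000
seg 2 [26.3°–71.2°] dwell: s stays 18.0000
seg 3 [71.2°–109.4°] simple-harmonic, h=-9: full span → s += -9 → s = 9.0000
seg 4 [109.4°–290.9°] dwell: s stays 9.0000
seg 5 [290.9°–360°] uniform, h=18: θ=297.2° here. β=6.3, B=69.1. 18·6.3/69.1 = 1.6411 → s = 10.6411

10.6411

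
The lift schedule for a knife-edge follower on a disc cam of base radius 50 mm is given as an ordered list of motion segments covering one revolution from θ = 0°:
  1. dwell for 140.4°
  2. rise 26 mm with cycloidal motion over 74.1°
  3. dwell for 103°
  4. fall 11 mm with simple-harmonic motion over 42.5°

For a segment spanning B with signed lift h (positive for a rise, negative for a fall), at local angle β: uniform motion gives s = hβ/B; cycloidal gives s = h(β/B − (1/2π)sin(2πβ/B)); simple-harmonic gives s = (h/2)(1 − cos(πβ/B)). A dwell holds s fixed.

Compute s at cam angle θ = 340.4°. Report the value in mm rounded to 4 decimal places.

seg 1 [0°–140.4°] dwell: s stays 0.0000
seg 2 [140.4°–214.5°] cycloidal, h=26: full span → s += 26 → s = 26.0000
seg 3 [214.5°–317.5°] dwell: s stays 26.0000
seg 4 [317.5°–360°] simple-harmonic, h=-11: θ=340.4° here. β=22.9, B=42.5. -11/2·(1 − cos(π·0.5388)) = -6.1692 → s = 19.8308

19.8308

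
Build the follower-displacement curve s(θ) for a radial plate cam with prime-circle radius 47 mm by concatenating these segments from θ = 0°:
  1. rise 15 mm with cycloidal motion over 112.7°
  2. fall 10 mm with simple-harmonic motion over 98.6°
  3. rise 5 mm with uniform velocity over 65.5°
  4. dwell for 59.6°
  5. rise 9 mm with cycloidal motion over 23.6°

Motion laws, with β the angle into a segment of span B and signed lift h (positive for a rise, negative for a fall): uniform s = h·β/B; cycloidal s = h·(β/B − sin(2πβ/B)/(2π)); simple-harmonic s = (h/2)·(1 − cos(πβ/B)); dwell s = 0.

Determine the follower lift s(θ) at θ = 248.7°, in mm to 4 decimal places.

seg 1 [0°–112.7°] cycloidal, h=15: full span → s += 15 → s = 15.0000
seg 2 [112.7°–211.3°] simple-harmonic, h=-10: full span → s += -10 → s = 5.0000
seg 3 [211.3°–276.8°] uniform, h=5: θ=248.7° here. β=37.4, B=65.5. 5·37.4/65.5 = 2.8550 → s = 7.8550

7.8550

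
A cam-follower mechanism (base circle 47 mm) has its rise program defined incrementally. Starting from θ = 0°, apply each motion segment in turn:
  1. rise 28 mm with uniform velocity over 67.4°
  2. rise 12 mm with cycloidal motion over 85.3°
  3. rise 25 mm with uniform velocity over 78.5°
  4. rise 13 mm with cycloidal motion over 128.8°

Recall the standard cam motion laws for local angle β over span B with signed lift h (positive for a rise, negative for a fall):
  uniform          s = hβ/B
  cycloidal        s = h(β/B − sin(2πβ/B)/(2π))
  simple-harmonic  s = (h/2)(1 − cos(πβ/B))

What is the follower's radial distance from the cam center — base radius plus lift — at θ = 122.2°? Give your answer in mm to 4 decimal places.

seg 1 [0°–67.4°] uniform, h=28: full span → s += 28 → s = 28.0000
seg 2 [67.4°–152.7°] cycloidal, h=12: θ=122.2° here. β=54.8, B=85.3. 12·(0.6424 − sin(2π·0.6424)/(2π)) = 9.1993 → s = 37.1993
radial distance = base radius + s = 47 + 37.1993 = 84.1993

84.1993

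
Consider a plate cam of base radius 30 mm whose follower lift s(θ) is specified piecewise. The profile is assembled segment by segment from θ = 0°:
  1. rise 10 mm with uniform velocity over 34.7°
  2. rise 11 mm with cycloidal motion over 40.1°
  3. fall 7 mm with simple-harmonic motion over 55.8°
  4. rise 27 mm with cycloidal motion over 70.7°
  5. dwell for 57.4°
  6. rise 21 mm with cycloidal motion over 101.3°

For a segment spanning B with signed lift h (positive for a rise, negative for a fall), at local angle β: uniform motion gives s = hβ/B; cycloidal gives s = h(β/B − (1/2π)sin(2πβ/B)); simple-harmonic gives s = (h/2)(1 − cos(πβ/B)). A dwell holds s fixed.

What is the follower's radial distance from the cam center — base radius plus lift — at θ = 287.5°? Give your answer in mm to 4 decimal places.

seg 1 [0°–34.7°] uniform, h=10: full span → s += 10 → s = 10.0000
seg 2 [34.7°–74.8°] cycloidal, h=11: full span → s += 11 → s = 21.0000
seg 3 [74.8°–130.6°] simple-harmonic, h=-7: full span → s += -7 → s = 14.0000
seg 4 [130.6°–201.3°] cycloidal, h=27: full span → s += 27 → s = 41.0000
seg 5 [201.3°–258.7°] dwell: s stays 41.0000
seg 6 [258.7°–360°] cycloidal, h=21: θ=287.5° here. β=28.8, B=101.3. 21·(0.2843 − sin(2π·0.2843)/(2π)) = 2.7055 → s = 43.7055
radial distance = base radius + s = 30 + 43.7055 = 73.7055

73.7055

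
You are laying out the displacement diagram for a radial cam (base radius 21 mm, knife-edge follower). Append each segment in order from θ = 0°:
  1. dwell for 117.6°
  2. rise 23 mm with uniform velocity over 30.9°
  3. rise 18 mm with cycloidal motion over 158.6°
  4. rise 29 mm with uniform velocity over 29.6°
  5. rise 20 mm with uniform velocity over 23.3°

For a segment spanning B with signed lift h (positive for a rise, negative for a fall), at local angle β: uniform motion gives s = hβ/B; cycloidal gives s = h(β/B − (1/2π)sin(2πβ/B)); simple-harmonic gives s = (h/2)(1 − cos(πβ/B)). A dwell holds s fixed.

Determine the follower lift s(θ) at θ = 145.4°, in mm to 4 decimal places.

seg 1 [0°–117.6°] dwell: s stays 0.0000
seg 2 [117.6°–148.5°] uniform, h=23: θ=145.4° here. β=27.8, B=30.9. 23·27.8/30.9 = 20.6926 → s = 20.6926

20.6926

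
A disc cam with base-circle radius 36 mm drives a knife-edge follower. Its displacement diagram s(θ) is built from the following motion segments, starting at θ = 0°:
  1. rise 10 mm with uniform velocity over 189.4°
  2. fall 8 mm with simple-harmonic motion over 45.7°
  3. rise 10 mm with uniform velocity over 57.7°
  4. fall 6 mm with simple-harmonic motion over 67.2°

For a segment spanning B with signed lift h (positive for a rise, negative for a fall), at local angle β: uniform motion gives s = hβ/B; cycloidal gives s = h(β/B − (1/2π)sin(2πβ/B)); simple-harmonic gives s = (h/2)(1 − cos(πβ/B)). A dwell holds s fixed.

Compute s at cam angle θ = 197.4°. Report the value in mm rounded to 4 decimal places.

seg 1 [0°–189.4°] uniform, h=10: full span → s += 10 → s = 10.0000
seg 2 [189.4°–235.1°] simple-harmonic, h=-8: θ=197.4° here. β=8, B=45.7. -8/2·(1 − cos(π·0.1751)) = -0.5898 → s = 9.4102

9.4102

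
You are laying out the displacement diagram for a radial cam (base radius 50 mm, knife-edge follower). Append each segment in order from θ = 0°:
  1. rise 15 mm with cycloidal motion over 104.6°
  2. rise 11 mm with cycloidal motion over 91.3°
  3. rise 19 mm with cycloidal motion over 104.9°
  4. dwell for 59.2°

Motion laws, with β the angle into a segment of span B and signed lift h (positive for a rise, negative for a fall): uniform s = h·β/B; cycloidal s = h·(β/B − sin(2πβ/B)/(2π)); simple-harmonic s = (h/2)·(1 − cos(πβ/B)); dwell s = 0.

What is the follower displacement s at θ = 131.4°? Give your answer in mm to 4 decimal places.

seg 1 [0°–104.6°] cycloidal, h=15: full span → s += 15 → s = 15.0000
seg 2 [104.6°–195.9°] cycloidal, h=11: θ=131.4° here. β=26.8, B=91.3. 11·(0.2935 − sin(2π·0.2935)/(2π)) = 1.5433 → s = 16.5433

16.5433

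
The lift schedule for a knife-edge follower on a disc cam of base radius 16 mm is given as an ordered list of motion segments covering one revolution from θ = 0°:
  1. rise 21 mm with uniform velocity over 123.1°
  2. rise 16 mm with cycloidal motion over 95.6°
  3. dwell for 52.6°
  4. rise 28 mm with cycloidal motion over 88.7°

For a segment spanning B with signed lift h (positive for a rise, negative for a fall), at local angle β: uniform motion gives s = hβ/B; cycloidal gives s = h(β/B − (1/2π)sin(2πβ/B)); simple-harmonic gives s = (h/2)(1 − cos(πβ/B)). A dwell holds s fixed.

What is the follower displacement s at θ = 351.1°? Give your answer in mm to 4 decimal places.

seg 1 [0°–123.1°] uniform, h=21: full span → s += 21 → s = 21.0000
seg 2 [123.1°–218.7°] cycloidal, h=16: full span → s += 16 → s = 37.0000
seg 3 [218.7°–271.3°] dwell: s stays 37.0000
seg 4 [271.3°–360°] cycloidal, h=28: θ=351.1° here. β=79.8, B=88.7. 28·(0.8997 − sin(2π·0.8997)/(2π)) = 27.8176 → s = 64.8176

64.8176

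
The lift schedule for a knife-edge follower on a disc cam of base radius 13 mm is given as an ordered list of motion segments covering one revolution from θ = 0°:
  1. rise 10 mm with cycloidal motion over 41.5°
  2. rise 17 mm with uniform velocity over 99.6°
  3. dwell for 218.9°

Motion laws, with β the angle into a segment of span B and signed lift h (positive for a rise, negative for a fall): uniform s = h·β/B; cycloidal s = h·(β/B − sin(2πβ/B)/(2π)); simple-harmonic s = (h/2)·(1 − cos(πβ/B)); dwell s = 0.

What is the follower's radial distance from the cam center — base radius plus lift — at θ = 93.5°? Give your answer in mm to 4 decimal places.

seg 1 [0°–41.5°] cycloidal, h=10: full span → s += 10 → s = 10.0000
seg 2 [41.5°–141.1°] uniform, h=17: θ=93.5° here. β=52, B=99.6. 17·52/99.6 = 8.8755 → s = 18.8755
radial distance = base radius + s = 13 + 18.8755 = 31.8755

31.8755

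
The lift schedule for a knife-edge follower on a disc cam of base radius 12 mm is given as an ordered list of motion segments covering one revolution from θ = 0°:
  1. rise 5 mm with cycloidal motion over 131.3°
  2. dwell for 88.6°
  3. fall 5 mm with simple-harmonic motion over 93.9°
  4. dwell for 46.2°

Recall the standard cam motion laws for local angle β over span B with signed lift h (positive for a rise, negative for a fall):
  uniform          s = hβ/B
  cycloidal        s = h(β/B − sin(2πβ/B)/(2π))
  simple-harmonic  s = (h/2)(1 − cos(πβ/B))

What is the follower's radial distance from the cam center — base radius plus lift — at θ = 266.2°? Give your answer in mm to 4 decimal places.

seg 1 [0°–131.3°] cycloidal, h=5: full span → s += 5 → s = 5.0000
seg 2 [131.3°–219.9°] dwell: s stays 5.0000
seg 3 [219.9°–313.8°] simple-harmonic, h=-5: θ=266.2° here. β=46.3, B=93.9. -5/2·(1 − cos(π·0.4931)) = -2.4456 → s = 2.5544
radial distance = base radius + s = 12 + 2.5544 = 14.5544

14.5544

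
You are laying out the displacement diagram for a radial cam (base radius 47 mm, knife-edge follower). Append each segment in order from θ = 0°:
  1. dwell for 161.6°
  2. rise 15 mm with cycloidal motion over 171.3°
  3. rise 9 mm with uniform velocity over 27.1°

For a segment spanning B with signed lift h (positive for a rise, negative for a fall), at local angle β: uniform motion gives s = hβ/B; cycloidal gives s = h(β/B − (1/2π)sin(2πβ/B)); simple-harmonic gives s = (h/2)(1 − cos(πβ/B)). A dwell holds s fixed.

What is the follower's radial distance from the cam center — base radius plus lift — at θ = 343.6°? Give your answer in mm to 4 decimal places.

seg 1 [0°–161.6°] dwell: s stays 0.0000
seg 2 [161.6°–332.9°] cycloidal, h=15: full span → s += 15 → s = 15.0000
seg 3 [332.9°–360°] uniform, h=9: θ=343.6° here. β=10.7, B=27.1. 9·10.7/27.1 = 3.5535 → s = 18.5535
radial distance = base radius + s = 47 + 18.5535 = 65.5535

65.5535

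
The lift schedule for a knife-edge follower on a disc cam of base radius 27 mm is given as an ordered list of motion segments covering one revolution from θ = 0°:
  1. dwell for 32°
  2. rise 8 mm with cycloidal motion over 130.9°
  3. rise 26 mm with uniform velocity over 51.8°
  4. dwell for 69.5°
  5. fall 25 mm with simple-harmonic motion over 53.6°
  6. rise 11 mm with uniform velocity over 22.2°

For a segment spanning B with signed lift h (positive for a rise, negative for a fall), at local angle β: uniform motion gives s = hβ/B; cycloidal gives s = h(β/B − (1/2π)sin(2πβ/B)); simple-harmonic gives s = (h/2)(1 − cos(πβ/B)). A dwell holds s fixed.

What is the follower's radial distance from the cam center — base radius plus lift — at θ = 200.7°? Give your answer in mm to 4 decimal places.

seg 1 [0°–32°] dwell: s stays 0.0000
seg 2 [32°–162.9°] cycloidal, h=8: full span → s += 8 → s = 8.0000
seg 3 [162.9°–214.7°] uniform, h=26: θ=200.7° here. β=37.8, B=51.8. 26·37.8/51.8 = 18.9730 → s = 26.9730
radial distance = base radius + s = 27 + 26.9730 = 53.9730

53.9730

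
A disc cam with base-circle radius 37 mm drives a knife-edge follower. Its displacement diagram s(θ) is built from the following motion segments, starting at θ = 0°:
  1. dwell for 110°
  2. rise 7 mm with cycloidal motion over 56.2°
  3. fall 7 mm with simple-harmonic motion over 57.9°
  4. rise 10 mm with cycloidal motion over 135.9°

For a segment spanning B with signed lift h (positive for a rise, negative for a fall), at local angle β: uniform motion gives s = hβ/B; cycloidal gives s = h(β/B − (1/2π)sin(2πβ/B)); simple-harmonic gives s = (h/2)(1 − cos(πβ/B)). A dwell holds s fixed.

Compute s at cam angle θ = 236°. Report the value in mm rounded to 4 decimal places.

seg 1 [0°–110°] dwell: s stays 0.0000
seg 2 [110°–166.2°] cycloidal, h=7: full span → s += 7 → s = 7.0000
seg 3 [166.2°–224.1°] simple-harmonic, h=-7: full span → s += -7 → s = 0.0000
seg 4 [224.1°–360°] cycloidal, h=10: θ=236° here. β=11.9, B=135.9. 10·(0.0876 − sin(2π·0.0876)/(2π)) = 0.0435 → s = 0.0435

0.0435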